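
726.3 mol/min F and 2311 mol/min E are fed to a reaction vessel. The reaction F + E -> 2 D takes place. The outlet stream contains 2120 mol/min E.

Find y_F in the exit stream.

0.176

For E: n = n₀ − 1ξ → 2120 = 2311 − 1ξ, giving ξ = 191 mol/min.
Outlet amounts (n = n₀ + ν ξ):
  F: 726.3 − 1(191) = 535.3
  E: 2311 − 1(191) = 2120
  D: 0 + 2(191) = 382
Total out = 3037 mol/min; y_F = 535.3 / 3037 = 0.1762.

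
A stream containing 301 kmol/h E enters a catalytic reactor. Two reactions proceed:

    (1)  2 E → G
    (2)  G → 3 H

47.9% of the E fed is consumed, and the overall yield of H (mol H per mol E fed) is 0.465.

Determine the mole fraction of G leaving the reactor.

Conversion of E: E consumed = 2ξ₁ = 0.479 × 301 → ξ₁ = 72.09 kmol/h.
Yield of H: 3ξ₂ / 301 = 0.465 → ξ₂ = 46.66 kmol/h.
Outlet amounts (n = n₀ + Σ ν·ξ):
  E: 301 − 2(72.09) = 156.8
  G: 0 + 1(72.09) − 1(46.66) = 25.43
  H: 0 + 3(46.66) = 140
Total out = 322.2 kmol/h; y_G = 25.43 / 322.2 = 0.07894.

0.0789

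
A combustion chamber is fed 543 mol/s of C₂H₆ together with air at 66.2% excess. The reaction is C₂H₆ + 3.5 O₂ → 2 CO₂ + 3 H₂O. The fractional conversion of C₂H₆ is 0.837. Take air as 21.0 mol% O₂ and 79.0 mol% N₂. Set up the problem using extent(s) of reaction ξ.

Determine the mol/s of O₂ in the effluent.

1570 mol/s

Stoichiometric O₂ = 3.5 × 543 = 1900 mol/s; O₂ fed = 1900 × 1.662 = 3159 mol/s.
N₂ fed = 3159 × 79/21 = 11880 mol/s.
Fuel reacted = 0.837 × 543 → ξ = 454.5 mol/s.
Outlet (n = n₀ + ν ξ):
  C₂H₆: 543 − 1(454.5) = 88.51
  O₂: 3159 − 3.5(454.5) = 1568
  N₂: 11880 (inert)
  CO₂: 0 + 2(454.5) = 909
  H₂O: 0 + 3(454.5) = 1363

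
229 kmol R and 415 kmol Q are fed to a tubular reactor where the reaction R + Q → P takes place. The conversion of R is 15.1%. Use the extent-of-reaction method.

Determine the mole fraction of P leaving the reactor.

R reacted = 0.151 × 229 = 34.58 kmol; ν_R = −1, so ξ = 34.58/1 = 34.58 kmol.
Outlet amounts (n = n₀ + ν ξ):
  R: 229 − 1(34.58) = 194.4
  Q: 415 − 1(34.58) = 380.4
  P: 0 + 1(34.58) = 34.58
Total out = 609.4 kmol; y_P = 34.58 / 609.4 = 0.05674.

0.0567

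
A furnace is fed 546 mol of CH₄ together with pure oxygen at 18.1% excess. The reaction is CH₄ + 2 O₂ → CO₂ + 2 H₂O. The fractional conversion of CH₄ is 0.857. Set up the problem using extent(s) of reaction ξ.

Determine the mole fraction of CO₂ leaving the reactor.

0.255

Stoichiometric O₂ = 2 × 546 = 1092 mol; O₂ fed = 1092 × 1.181 = 1290 mol.
Fuel reacted = 0.857 × 546 → ξ = 467.9 mol.
Outlet (n = n₀ + ν ξ):
  CH₄: 546 − 1(467.9) = 78.08
  O₂: 1290 − 2(467.9) = 353.8
  CO₂: 0 + 1(467.9) = 467.9
  H₂O: 0 + 2(467.9) = 935.8
Total out = 1836 mol; y_CO₂ = 467.9 / 1836 = 0.2549.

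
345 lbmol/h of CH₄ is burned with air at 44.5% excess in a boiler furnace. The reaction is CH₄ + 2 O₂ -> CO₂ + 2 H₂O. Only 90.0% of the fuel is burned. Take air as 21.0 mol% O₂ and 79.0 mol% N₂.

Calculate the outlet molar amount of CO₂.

310 lbmol/h

Stoichiometric O₂ = 2 × 345 = 690 lbmol/h; O₂ fed = 690 × 1.445 = 997.1 lbmol/h.
N₂ fed = 997.1 × 79/21 = 3751 lbmol/h.
Fuel reacted = 0.9 × 345 → ξ = 310.5 lbmol/h.
Outlet (n = n₀ + ν ξ):
  CH₄: 345 − 1(310.5) = 34.5
  O₂: 997.1 − 2(310.5) = 376.1
  N₂: 3751 (inert)
  CO₂: 0 + 1(310.5) = 310.5
  H₂O: 0 + 2(310.5) = 621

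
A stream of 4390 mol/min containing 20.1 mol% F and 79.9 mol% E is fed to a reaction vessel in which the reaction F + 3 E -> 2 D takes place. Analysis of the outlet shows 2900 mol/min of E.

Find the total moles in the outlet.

For E: n = n₀ − 3ξ → 2900 = 3508 − 3ξ, giving ξ = 202.5 mol/min.
Outlet amounts (n = n₀ + ν ξ):
  F: 882.4 − 1(202.5) = 679.9
  E: 3508 − 3(202.5) = 2900
  D: 0 + 2(202.5) = 405.1
Total out = 679.9 + 2900 + 405.1 = 3985 mol/min.

3980 mol/min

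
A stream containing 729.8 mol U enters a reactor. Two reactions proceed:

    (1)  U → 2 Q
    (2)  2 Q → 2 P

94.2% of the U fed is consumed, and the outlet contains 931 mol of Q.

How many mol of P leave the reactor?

444 mol

Conversion of U: U consumed = 1ξ₁ = 0.942 × 729.8 → ξ₁ = 687.5 mol.
Q balance: n_Q = 0 + 2ξ₁ − 2ξ₂ = 931 → ξ₂ = (2·687.5 − 931)/2 = 222 mol.
Outlet amounts (n = n₀ + Σ ν·ξ):
  U: 729.8 − 1(687.5) = 42.33
  Q: 0 + 2(687.5) − 2(222) = 931
  P: 0 + 2(222) = 443.9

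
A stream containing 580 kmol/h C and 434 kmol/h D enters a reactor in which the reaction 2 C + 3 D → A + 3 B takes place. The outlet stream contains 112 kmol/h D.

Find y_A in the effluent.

0.118

For D: n = n₀ − 3ξ → 112 = 434 − 3ξ, giving ξ = 107.3 kmol/h.
Outlet amounts (n = n₀ + ν ξ):
  C: 580 − 2(107.3) = 365.3
  D: 434 − 3(107.3) = 112
  A: 0 + 1(107.3) = 107.3
  B: 0 + 3(107.3) = 322
Total out = 906.7 kmol/h; y_A = 107.3 / 906.7 = 0.1184.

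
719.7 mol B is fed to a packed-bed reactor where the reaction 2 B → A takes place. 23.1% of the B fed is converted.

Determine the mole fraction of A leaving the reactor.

B reacted = 0.231 × 719.7 = 166.3 mol; ν_B = −2, so ξ = 166.3/2 = 83.13 mol.
Outlet amounts (n = n₀ + ν ξ):
  B: 719.7 − 2(83.13) = 553.4
  A: 0 + 1(83.13) = 83.13
Total out = 636.6 mol; y_A = 83.13 / 636.6 = 0.1306.

0.131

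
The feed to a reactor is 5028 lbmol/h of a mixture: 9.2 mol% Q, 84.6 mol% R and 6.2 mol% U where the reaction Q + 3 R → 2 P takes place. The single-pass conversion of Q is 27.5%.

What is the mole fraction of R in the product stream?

Q reacted = 0.275 × 462.6 = 127.2 lbmol/h; ν_Q = −1, so ξ = 127.2/1 = 127.2 lbmol/h.
Outlet amounts (n = n₀ + ν ξ):
  Q: 462.6 − 1(127.2) = 335.4
  R: 4254 − 3(127.2) = 3872
  P: 0 + 2(127.2) = 254.4
  U: 311.7 (inert)
Total out = 4774 lbmol/h; y_R = 3872 / 4774 = 0.8111.

0.811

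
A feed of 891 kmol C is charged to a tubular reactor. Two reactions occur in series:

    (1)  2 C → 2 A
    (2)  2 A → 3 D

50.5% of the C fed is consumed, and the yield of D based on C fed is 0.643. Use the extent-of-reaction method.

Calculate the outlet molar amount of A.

68 kmol

Conversion of C: C consumed = 2ξ₁ = 0.505 × 891 → ξ₁ = 225 kmol.
Yield of D: 3ξ₂ / 891 = 0.643 → ξ₂ = 191 kmol.
Outlet amounts (n = n₀ + Σ ν·ξ):
  C: 891 − 2(225) = 441
  A: 0 + 2(225) − 2(191) = 68.01
  D: 0 + 3(191) = 572.9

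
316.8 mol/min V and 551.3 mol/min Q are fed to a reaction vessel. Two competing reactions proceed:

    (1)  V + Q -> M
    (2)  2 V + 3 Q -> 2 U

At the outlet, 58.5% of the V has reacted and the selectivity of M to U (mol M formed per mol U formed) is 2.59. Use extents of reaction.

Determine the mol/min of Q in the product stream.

340 mol/min

Conversion of V: V consumed = 0.585 × 316.8 = 185.3 mol/min = 1ξ₁ + 2ξ₂.
Selectivity: 1ξ₁ / (2ξ₂) = 2.59 → ξ₁ = 5.18 ξ₂.
Substitute: (1·5.18 + 2) ξ₂ = 185.3 → ξ₂ = 25.81 mol/min, ξ₁ = 133.7 mol/min.
Outlet amounts (n = n₀ + Σ ν·ξ):
  V: 316.8 − 1(133.7) − 2(25.81) = 131.5
  Q: 551.3 − 1(133.7) − 3(25.81) = 340.2
  M: 0 + 1(133.7) = 133.7
  U: 0 + 2(25.81) = 51.62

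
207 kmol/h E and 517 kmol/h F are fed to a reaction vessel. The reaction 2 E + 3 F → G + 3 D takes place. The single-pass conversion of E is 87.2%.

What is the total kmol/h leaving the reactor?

E reacted = 0.872 × 207 = 180.5 kmol/h; ν_E = −2, so ξ = 180.5/2 = 90.25 kmol/h.
Outlet amounts (n = n₀ + ν ξ):
  E: 207 − 2(90.25) = 26.5
  F: 517 − 3(90.25) = 246.2
  G: 0 + 1(90.25) = 90.25
  D: 0 + 3(90.25) = 270.8
Total out = 26.5 + 246.2 + 90.25 + 270.8 = 633.7 kmol/h.

634 kmol/h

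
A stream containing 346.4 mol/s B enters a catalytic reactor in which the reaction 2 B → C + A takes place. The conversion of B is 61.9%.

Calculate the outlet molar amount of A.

B reacted = 0.619 × 346.4 = 214.4 mol/s; ν_B = −2, so ξ = 214.4/2 = 107.2 mol/s.
Outlet amounts (n = n₀ + ν ξ):
  B: 346.4 − 2(107.2) = 132
  C: 0 + 1(107.2) = 107.2
  A: 0 + 1(107.2) = 107.2

107 mol/s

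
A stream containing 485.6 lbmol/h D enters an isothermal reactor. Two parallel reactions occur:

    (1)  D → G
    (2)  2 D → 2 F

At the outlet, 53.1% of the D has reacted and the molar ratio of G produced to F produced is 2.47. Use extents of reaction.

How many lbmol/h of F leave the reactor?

Conversion of D: D consumed = 0.531 × 485.6 = 257.9 lbmol/h = 1ξ₁ + 2ξ₂.
Selectivity: 1ξ₁ / (2ξ₂) = 2.47 → ξ₁ = 4.94 ξ₂.
Substitute: (1·4.94 + 2) ξ₂ = 257.9 → ξ₂ = 37.15 lbmol/h, ξ₁ = 183.5 lbmol/h.
Outlet amounts (n = n₀ + Σ ν·ξ):
  D: 485.6 − 1(183.5) − 2(37.15) = 227.7
  G: 0 + 1(183.5) = 183.5
  F: 0 + 2(37.15) = 74.31

74.3 lbmol/h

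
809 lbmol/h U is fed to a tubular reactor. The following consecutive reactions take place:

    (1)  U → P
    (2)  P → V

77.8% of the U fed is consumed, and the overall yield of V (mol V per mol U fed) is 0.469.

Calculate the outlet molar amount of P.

250 lbmol/h

Conversion of U: U consumed = 1ξ₁ = 0.778 × 809 → ξ₁ = 629.4 lbmol/h.
Yield of V: 1ξ₂ / 809 = 0.469 → ξ₂ = 379.4 lbmol/h.
Outlet amounts (n = n₀ + Σ ν·ξ):
  U: 809 − 1(629.4) = 179.6
  P: 0 + 1(629.4) − 1(379.4) = 250
  V: 0 + 1(379.4) = 379.4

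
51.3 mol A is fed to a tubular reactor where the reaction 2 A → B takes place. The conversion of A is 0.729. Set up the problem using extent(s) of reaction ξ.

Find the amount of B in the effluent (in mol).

A reacted = 0.729 × 51.3 = 37.4 mol; ν_A = −2, so ξ = 37.4/2 = 18.7 mol.
Outlet amounts (n = n₀ + ν ξ):
  A: 51.3 − 2(18.7) = 13.9
  B: 0 + 1(18.7) = 18.7

18.7 mol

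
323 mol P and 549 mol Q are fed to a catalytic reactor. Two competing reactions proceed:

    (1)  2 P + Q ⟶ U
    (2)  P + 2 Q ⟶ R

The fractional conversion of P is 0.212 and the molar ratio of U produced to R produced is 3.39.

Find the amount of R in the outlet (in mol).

8.8 mol

Conversion of P: P consumed = 0.212 × 323 = 68.48 mol = 2ξ₁ + 1ξ₂.
Selectivity: 1ξ₁ / (1ξ₂) = 3.39 → ξ₁ = 3.39 ξ₂.
Substitute: (2·3.39 + 1) ξ₂ = 68.48 → ξ₂ = 8.802 mol, ξ₁ = 29.84 mol.
Outlet amounts (n = n₀ + Σ ν·ξ):
  P: 323 − 2(29.84) − 1(8.802) = 254.5
  Q: 549 − 1(29.84) − 2(8.802) = 501.6
  U: 0 + 1(29.84) = 29.84
  R: 0 + 1(8.802) = 8.802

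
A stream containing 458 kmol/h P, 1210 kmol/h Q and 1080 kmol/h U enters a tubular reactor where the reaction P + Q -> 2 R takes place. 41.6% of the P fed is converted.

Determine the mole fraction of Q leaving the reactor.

0.371

P reacted = 0.416 × 458 = 190.5 kmol/h; ν_P = −1, so ξ = 190.5/1 = 190.5 kmol/h.
Outlet amounts (n = n₀ + ν ξ):
  P: 458 − 1(190.5) = 267.5
  Q: 1210 − 1(190.5) = 1019
  R: 0 + 2(190.5) = 381.1
  U: 1080 (inert)
Total out = 2748 kmol/h; y_Q = 1019 / 2748 = 0.371.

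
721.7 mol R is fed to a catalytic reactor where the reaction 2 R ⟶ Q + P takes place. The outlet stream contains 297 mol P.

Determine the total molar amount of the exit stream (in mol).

For P: n = n₀ + 1ξ → 297 = 0 + 1ξ, giving ξ = 297 mol.
Outlet amounts (n = n₀ + ν ξ):
  R: 721.7 − 2(297) = 127.7
  Q: 0 + 1(297) = 297
  P: 0 + 1(297) = 297
Total out = 127.7 + 297 + 297 = 721.7 mol.

722 mol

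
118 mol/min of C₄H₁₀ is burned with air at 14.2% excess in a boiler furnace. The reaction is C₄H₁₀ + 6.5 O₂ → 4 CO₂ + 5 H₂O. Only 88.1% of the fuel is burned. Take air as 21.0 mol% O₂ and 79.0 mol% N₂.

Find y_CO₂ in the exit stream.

0.0936

Stoichiometric O₂ = 6.5 × 118 = 767 mol/min; O₂ fed = 767 × 1.142 = 875.9 mol/min.
N₂ fed = 875.9 × 79/21 = 3295 mol/min.
Fuel reacted = 0.881 × 118 → ξ = 104 mol/min.
Outlet (n = n₀ + ν ξ):
  C₄H₁₀: 118 − 1(104) = 14.04
  O₂: 875.9 − 6.5(104) = 200.2
  N₂: 3295 (inert)
  CO₂: 0 + 4(104) = 415.8
  H₂O: 0 + 5(104) = 519.8
Total out = 4445 mol/min; y_CO₂ = 415.8 / 4445 = 0.09355.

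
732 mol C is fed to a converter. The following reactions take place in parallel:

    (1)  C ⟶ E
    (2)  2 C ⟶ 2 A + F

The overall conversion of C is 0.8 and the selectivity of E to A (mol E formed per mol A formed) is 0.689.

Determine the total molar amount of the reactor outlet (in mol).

905 mol

Conversion of C: C consumed = 0.8 × 732 = 585.6 mol = 1ξ₁ + 2ξ₂.
Selectivity: 1ξ₁ / (2ξ₂) = 0.689 → ξ₁ = 1.378 ξ₂.
Substitute: (1·1.378 + 2) ξ₂ = 585.6 → ξ₂ = 173.4 mol, ξ₁ = 238.9 mol.
Outlet amounts (n = n₀ + Σ ν·ξ):
  C: 732 − 1(238.9) − 2(173.4) = 146.4
  E: 0 + 1(238.9) = 238.9
  A: 0 + 2(173.4) = 346.7
  F: 0 + 1(173.4) = 173.4
Total out = 146.4 + 238.9 + 346.7 + 173.4 = 905.4 mol.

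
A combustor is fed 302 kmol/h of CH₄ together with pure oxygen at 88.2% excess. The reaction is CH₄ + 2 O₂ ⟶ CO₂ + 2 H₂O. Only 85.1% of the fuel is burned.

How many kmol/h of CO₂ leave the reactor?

Stoichiometric O₂ = 2 × 302 = 604 kmol/h; O₂ fed = 604 × 1.882 = 1137 kmol/h.
Fuel reacted = 0.851 × 302 → ξ = 257 kmol/h.
Outlet (n = n₀ + ν ξ):
  CH₄: 302 − 1(257) = 45
  O₂: 1137 − 2(257) = 622.7
  CO₂: 0 + 1(257) = 257
  H₂O: 0 + 2(257) = 514

257 kmol/h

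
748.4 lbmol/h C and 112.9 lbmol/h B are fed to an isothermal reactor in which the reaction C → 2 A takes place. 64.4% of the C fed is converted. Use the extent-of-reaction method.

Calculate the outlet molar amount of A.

964 lbmol/h

C reacted = 0.644 × 748.4 = 482 lbmol/h; ν_C = −1, so ξ = 482/1 = 482 lbmol/h.
Outlet amounts (n = n₀ + ν ξ):
  C: 748.4 − 1(482) = 266.4
  A: 0 + 2(482) = 963.9
  B: 112.9 (inert)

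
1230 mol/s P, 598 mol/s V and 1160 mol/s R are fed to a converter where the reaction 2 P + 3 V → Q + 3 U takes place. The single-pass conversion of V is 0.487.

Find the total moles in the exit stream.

V reacted = 0.487 × 598 = 291.2 mol/s; ν_V = −3, so ξ = 291.2/3 = 97.08 mol/s.
Outlet amounts (n = n₀ + ν ξ):
  P: 1230 − 2(97.08) = 1036
  V: 598 − 3(97.08) = 306.8
  Q: 0 + 1(97.08) = 97.08
  U: 0 + 3(97.08) = 291.2
  R: 1160 (inert)
Total out = 1036 + 306.8 + 97.08 + 291.2 + 1160 = 2891 mol/s.

2890 mol/s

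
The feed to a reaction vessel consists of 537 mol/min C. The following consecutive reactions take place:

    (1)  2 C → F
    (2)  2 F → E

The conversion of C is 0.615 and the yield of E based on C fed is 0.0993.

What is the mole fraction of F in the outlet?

0.184

Conversion of C: C consumed = 2ξ₁ = 0.615 × 537 → ξ₁ = 165.1 mol/min.
Yield of E: 1ξ₂ / 537 = 0.0993 → ξ₂ = 53.32 mol/min.
Outlet amounts (n = n₀ + Σ ν·ξ):
  C: 537 − 2(165.1) = 206.7
  F: 0 + 1(165.1) − 2(53.32) = 58.48
  E: 0 + 1(53.32) = 53.32
Total out = 318.5 mol/min; y_F = 58.48 / 318.5 = 0.1836.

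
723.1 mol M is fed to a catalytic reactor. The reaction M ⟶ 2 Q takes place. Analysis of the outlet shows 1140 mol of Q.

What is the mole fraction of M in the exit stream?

0.118

For Q: n = n₀ + 2ξ → 1140 = 0 + 2ξ, giving ξ = 570 mol.
Outlet amounts (n = n₀ + ν ξ):
  M: 723.1 − 1(570) = 153.1
  Q: 0 + 2(570) = 1140
Total out = 1293 mol; y_M = 153.1 / 1293 = 0.1184.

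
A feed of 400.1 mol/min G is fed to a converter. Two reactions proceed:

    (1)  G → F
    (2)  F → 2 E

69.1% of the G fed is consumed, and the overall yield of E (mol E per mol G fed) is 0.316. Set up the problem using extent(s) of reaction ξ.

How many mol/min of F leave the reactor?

213 mol/min

Conversion of G: G consumed = 1ξ₁ = 0.691 × 400.1 → ξ₁ = 276.5 mol/min.
Yield of E: 2ξ₂ / 400.1 = 0.316 → ξ₂ = 63.22 mol/min.
Outlet amounts (n = n₀ + Σ ν·ξ):
  G: 400.1 − 1(276.5) = 123.6
  F: 0 + 1(276.5) − 1(63.22) = 213.3
  E: 0 + 2(63.22) = 126.4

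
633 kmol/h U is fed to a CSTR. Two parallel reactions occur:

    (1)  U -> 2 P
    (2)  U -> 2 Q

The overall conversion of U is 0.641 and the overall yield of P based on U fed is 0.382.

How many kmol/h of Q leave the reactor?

570 kmol/h

Yield of P: 2ξ₁ / 633 = 0.382 → ξ₁ = 120.9 kmol/h.
Conversion of U: 1ξ₁ + 1ξ₂ = 0.641 × 633 = 405.8 → ξ₂ = 284.8 kmol/h.
Outlet amounts (n = n₀ + Σ ν·ξ):
  U: 633 − 1(120.9) − 1(284.8) = 227.2
  P: 0 + 2(120.9) = 241.8
  Q: 0 + 2(284.8) = 569.7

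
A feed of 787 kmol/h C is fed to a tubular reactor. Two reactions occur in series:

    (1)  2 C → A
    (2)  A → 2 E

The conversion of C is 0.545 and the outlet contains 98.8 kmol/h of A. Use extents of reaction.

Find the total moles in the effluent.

688 kmol/h

Conversion of C: C consumed = 2ξ₁ = 0.545 × 787 → ξ₁ = 214.5 kmol/h.
A balance: n_A = 0 + 1ξ₁ − 1ξ₂ = 98.8 → ξ₂ = (1·214.5 − 98.8)/1 = 115.7 kmol/h.
Outlet amounts (n = n₀ + Σ ν·ξ):
  C: 787 − 2(214.5) = 358.1
  A: 0 + 1(214.5) − 1(115.7) = 98.8
  E: 0 + 2(115.7) = 231.3
Total out = 358.1 + 98.8 + 231.3 = 688.2 kmol/h.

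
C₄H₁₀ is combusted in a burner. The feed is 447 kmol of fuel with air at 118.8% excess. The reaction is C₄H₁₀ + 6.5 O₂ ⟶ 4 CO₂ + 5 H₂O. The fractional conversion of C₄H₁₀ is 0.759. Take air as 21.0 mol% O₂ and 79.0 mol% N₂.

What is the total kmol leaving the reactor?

Stoichiometric O₂ = 6.5 × 447 = 2906 kmol; O₂ fed = 2906 × 2.188 = 6357 kmol.
N₂ fed = 6357 × 79/21 = 23920 kmol.
Fuel reacted = 0.759 × 447 → ξ = 339.3 kmol.
Outlet (n = n₀ + ν ξ):
  C₄H₁₀: 447 − 1(339.3) = 107.7
  O₂: 6357 − 6.5(339.3) = 4152
  N₂: 23920 (inert)
  CO₂: 0 + 4(339.3) = 1357
  H₂O: 0 + 5(339.3) = 1696
Total out = 107.7 + 4152 + 23920 + 1357 + 1696 = 31230 kmol.

31200 kmol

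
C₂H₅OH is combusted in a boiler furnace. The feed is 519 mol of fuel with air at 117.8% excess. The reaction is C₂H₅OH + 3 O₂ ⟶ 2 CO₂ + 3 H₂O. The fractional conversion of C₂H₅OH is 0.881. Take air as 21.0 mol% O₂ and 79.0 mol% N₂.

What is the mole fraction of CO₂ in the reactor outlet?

Stoichiometric O₂ = 3 × 519 = 1557 mol; O₂ fed = 1557 × 2.178 = 3391 mol.
N₂ fed = 3391 × 79/21 = 12760 mol.
Fuel reacted = 0.881 × 519 → ξ = 457.2 mol.
Outlet (n = n₀ + ν ξ):
  C₂H₅OH: 519 − 1(457.2) = 61.76
  O₂: 3391 − 3(457.2) = 2019
  N₂: 12760 (inert)
  CO₂: 0 + 2(457.2) = 914.5
  H₂O: 0 + 3(457.2) = 1372
Total out = 17120 mol; y_CO₂ = 914.5 / 17120 = 0.0534.

0.0534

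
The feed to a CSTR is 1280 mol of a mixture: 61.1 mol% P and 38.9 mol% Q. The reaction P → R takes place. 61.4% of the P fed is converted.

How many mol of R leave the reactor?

480 mol

P reacted = 0.614 × 782.1 = 480.2 mol; ν_P = −1, so ξ = 480.2/1 = 480.2 mol.
Outlet amounts (n = n₀ + ν ξ):
  P: 782.1 − 1(480.2) = 301.9
  R: 0 + 1(480.2) = 480.2
  Q: 497.9 (inert)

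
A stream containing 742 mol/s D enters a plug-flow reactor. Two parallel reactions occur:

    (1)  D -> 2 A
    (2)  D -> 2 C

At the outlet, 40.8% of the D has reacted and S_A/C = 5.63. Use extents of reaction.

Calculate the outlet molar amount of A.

Conversion of D: D consumed = 0.408 × 742 = 302.7 mol/s = 1ξ₁ + 1ξ₂.
Selectivity: 2ξ₁ / (2ξ₂) = 5.63 → ξ₁ = 5.63 ξ₂.
Substitute: (1·5.63 + 1) ξ₂ = 302.7 → ξ₂ = 45.66 mol/s, ξ₁ = 257.1 mol/s.
Outlet amounts (n = n₀ + Σ ν·ξ):
  D: 742 − 1(257.1) − 1(45.66) = 439.3
  A: 0 + 2(257.1) = 514.1
  C: 0 + 2(45.66) = 91.32

514 mol/s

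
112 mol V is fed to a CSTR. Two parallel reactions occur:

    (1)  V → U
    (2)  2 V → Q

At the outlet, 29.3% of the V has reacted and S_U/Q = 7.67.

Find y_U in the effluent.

Conversion of V: V consumed = 0.293 × 112 = 32.82 mol = 1ξ₁ + 2ξ₂.
Selectivity: 1ξ₁ / (1ξ₂) = 7.67 → ξ₁ = 7.67 ξ₂.
Substitute: (1·7.67 + 2) ξ₂ = 32.82 → ξ₂ = 3.394 mol, ξ₁ = 26.03 mol.
Outlet amounts (n = n₀ + Σ ν·ξ):
  V: 112 − 1(26.03) − 2(3.394) = 79.18
  U: 0 + 1(26.03) = 26.03
  Q: 0 + 1(3.394) = 3.394
Total out = 108.6 mol; y_U = 26.03 / 108.6 = 0.2397.

0.24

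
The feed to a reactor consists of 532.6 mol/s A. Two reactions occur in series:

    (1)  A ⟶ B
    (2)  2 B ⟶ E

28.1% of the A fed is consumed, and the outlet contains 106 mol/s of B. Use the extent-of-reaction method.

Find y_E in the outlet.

0.0427

Conversion of A: A consumed = 1ξ₁ = 0.281 × 532.6 → ξ₁ = 149.7 mol/s.
B balance: n_B = 0 + 1ξ₁ − 2ξ₂ = 106 → ξ₂ = (1·149.7 − 106)/2 = 21.83 mol/s.
Outlet amounts (n = n₀ + Σ ν·ξ):
  A: 532.6 − 1(149.7) = 382.9
  B: 0 + 1(149.7) − 2(21.83) = 106
  E: 0 + 1(21.83) = 21.83
Total out = 510.8 mol/s; y_E = 21.83 / 510.8 = 0.04274.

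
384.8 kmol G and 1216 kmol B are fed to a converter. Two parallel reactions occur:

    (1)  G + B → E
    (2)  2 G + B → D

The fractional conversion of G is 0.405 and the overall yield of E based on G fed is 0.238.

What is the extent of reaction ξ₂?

ξ₂ = 32.1 kmol

Yield of E: 1ξ₁ / 384.8 = 0.238 → ξ₁ = 91.58 kmol.
Conversion of G: 1ξ₁ + 2ξ₂ = 0.405 × 384.8 = 155.8 → ξ₂ = 32.13 kmol.
Outlet amounts (n = n₀ + Σ ν·ξ):
  G: 384.8 − 1(91.58) − 2(32.13) = 229
  B: 1216 − 1(91.58) − 1(32.13) = 1092
  E: 0 + 1(91.58) = 91.58
  D: 0 + 1(32.13) = 32.13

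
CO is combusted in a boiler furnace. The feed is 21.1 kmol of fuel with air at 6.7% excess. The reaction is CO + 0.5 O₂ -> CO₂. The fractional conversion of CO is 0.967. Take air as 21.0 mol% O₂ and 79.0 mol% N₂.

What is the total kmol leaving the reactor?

64.5 kmol

Stoichiometric O₂ = 0.5 × 21.1 = 10.55 kmol; O₂ fed = 10.55 × 1.067 = 11.26 kmol.
N₂ fed = 11.26 × 79/21 = 42.35 kmol.
Fuel reacted = 0.967 × 21.1 → ξ = 20.4 kmol.
Outlet (n = n₀ + ν ξ):
  CO: 21.1 − 1(20.4) = 0.6963
  O₂: 11.26 − 0.5(20.4) = 1.055
  N₂: 42.35 (inert)
  CO₂: 0 + 1(20.4) = 20.4
Total out = 0.6963 + 1.055 + 42.35 + 20.4 = 64.5 kmol.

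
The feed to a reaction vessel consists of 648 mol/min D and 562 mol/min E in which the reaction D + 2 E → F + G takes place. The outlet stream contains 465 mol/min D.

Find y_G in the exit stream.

0.178

For D: n = n₀ − 1ξ → 465 = 648 − 1ξ, giving ξ = 183 mol/min.
Outlet amounts (n = n₀ + ν ξ):
  D: 648 − 1(183) = 465
  E: 562 − 2(183) = 196
  F: 0 + 1(183) = 183
  G: 0 + 1(183) = 183
Total out = 1027 mol/min; y_G = 183 / 1027 = 0.1782.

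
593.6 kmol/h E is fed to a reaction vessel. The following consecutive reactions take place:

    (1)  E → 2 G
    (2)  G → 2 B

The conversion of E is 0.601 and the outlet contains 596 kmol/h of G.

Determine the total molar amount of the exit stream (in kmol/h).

Conversion of E: E consumed = 1ξ₁ = 0.601 × 593.6 → ξ₁ = 356.8 kmol/h.
G balance: n_G = 0 + 2ξ₁ − 1ξ₂ = 596 → ξ₂ = (2·356.8 − 596)/1 = 117.5 kmol/h.
Outlet amounts (n = n₀ + Σ ν·ξ):
  E: 593.6 − 1(356.8) = 236.8
  G: 0 + 2(356.8) − 1(117.5) = 596
  B: 0 + 2(117.5) = 235
Total out = 236.8 + 596 + 235 = 1068 kmol/h.

1070 kmol/h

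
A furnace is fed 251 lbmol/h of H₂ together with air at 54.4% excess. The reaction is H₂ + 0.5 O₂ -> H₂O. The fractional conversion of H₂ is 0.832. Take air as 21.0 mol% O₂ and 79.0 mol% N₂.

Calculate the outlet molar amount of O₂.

89.4 lbmol/h

Stoichiometric O₂ = 0.5 × 251 = 125.5 lbmol/h; O₂ fed = 125.5 × 1.544 = 193.8 lbmol/h.
N₂ fed = 193.8 × 79/21 = 729 lbmol/h.
Fuel reacted = 0.832 × 251 → ξ = 208.8 lbmol/h.
Outlet (n = n₀ + ν ξ):
  H₂: 251 − 1(208.8) = 42.17
  O₂: 193.8 − 0.5(208.8) = 89.36
  N₂: 729 (inert)
  H₂O: 0 + 1(208.8) = 208.8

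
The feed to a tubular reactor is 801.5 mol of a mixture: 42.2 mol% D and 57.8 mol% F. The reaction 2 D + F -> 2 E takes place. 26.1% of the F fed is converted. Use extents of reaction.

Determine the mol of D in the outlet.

96.4 mol

F reacted = 0.261 × 463.3 = 120.9 mol; ν_F = −1, so ξ = 120.9/1 = 120.9 mol.
Outlet amounts (n = n₀ + ν ξ):
  D: 338.2 − 2(120.9) = 96.41
  F: 463.3 − 1(120.9) = 342.4
  E: 0 + 2(120.9) = 241.8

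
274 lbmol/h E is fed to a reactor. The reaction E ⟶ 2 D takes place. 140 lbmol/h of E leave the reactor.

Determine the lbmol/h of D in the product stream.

For E: n = n₀ − 1ξ → 140 = 274 − 1ξ, giving ξ = 134 lbmol/h.
Outlet amounts (n = n₀ + ν ξ):
  E: 274 − 1(134) = 140
  D: 0 + 2(134) = 268

268 lbmol/h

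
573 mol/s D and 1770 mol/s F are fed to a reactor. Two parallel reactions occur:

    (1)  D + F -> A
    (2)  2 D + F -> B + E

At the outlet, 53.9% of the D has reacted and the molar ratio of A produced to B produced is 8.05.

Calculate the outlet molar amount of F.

Conversion of D: D consumed = 0.539 × 573 = 308.8 mol/s = 1ξ₁ + 2ξ₂.
Selectivity: 1ξ₁ / (1ξ₂) = 8.05 → ξ₁ = 8.05 ξ₂.
Substitute: (1·8.05 + 2) ξ₂ = 308.8 → ξ₂ = 30.73 mol/s, ξ₁ = 247.4 mol/s.
Outlet amounts (n = n₀ + Σ ν·ξ):
  D: 573 − 1(247.4) − 2(30.73) = 264.2
  F: 1770 − 1(247.4) − 1(30.73) = 1492
  A: 0 + 1(247.4) = 247.4
  B: 0 + 1(30.73) = 30.73
  E: 0 + 1(30.73) = 30.73

1490 mol/s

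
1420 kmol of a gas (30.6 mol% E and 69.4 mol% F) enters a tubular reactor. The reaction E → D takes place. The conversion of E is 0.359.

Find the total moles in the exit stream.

E reacted = 0.359 × 434.5 = 156 kmol; ν_E = −1, so ξ = 156/1 = 156 kmol.
Outlet amounts (n = n₀ + ν ξ):
  E: 434.5 − 1(156) = 278.5
  D: 0 + 1(156) = 156
  F: 985.5 (inert)
Total out = 278.5 + 156 + 985.5 = 1420 kmol.

1420 kmol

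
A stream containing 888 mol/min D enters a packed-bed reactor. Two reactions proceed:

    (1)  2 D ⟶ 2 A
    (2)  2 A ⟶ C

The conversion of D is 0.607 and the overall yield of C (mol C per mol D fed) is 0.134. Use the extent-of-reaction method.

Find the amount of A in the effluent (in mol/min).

301 mol/min

Conversion of D: D consumed = 2ξ₁ = 0.607 × 888 → ξ₁ = 269.5 mol/min.
Yield of C: 1ξ₂ / 888 = 0.134 → ξ₂ = 119 mol/min.
Outlet amounts (n = n₀ + Σ ν·ξ):
  D: 888 − 2(269.5) = 349
  A: 0 + 2(269.5) − 2(119) = 301
  C: 0 + 1(119) = 119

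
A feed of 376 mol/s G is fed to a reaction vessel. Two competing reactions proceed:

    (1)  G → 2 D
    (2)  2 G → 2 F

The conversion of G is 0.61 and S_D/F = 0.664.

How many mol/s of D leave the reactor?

Conversion of G: G consumed = 0.61 × 376 = 229.4 mol/s = 1ξ₁ + 2ξ₂.
Selectivity: 2ξ₁ / (2ξ₂) = 0.664 → ξ₁ = 0.664 ξ₂.
Substitute: (1·0.664 + 2) ξ₂ = 229.4 → ξ₂ = 86.1 mol/s, ξ₁ = 57.17 mol/s.
Outlet amounts (n = n₀ + Σ ν·ξ):
  G: 376 − 1(57.17) − 2(86.1) = 146.6
  D: 0 + 2(57.17) = 114.3
  F: 0 + 2(86.1) = 172.2

114 mol/s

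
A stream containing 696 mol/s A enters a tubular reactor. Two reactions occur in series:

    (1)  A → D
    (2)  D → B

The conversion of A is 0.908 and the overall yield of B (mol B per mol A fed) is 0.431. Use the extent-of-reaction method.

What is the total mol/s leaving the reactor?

Conversion of A: A consumed = 1ξ₁ = 0.908 × 696 → ξ₁ = 632 mol/s.
Yield of B: 1ξ₂ / 696 = 0.431 → ξ₂ = 300 mol/s.
Outlet amounts (n = n₀ + Σ ν·ξ):
  A: 696 − 1(632) = 64.03
  D: 0 + 1(632) − 1(300) = 332
  B: 0 + 1(300) = 300
Total out = 64.03 + 332 + 300 = 696 mol/s.

696 mol/s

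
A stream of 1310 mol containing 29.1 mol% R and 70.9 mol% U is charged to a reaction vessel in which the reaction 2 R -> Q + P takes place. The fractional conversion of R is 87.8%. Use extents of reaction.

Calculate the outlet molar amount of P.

R reacted = 0.878 × 381.2 = 334.7 mol; ν_R = −2, so ξ = 334.7/2 = 167.4 mol.
Outlet amounts (n = n₀ + ν ξ):
  R: 381.2 − 2(167.4) = 46.51
  Q: 0 + 1(167.4) = 167.4
  P: 0 + 1(167.4) = 167.4
  U: 928.8 (inert)

167 mol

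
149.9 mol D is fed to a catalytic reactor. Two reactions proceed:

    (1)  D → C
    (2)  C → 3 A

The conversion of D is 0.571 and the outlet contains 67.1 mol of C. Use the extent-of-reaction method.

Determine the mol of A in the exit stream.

Conversion of D: D consumed = 1ξ₁ = 0.571 × 149.9 → ξ₁ = 85.59 mol.
C balance: n_C = 0 + 1ξ₁ − 1ξ₂ = 67.1 → ξ₂ = (1·85.59 − 67.1)/1 = 18.49 mol.
Outlet amounts (n = n₀ + Σ ν·ξ):
  D: 149.9 − 1(85.59) = 64.31
  C: 0 + 1(85.59) − 1(18.49) = 67.1
  A: 0 + 3(18.49) = 55.48

55.5 mol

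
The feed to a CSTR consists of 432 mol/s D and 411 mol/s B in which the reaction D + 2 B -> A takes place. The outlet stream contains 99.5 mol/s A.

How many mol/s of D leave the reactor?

332 mol/s

For A: n = n₀ + 1ξ → 99.5 = 0 + 1ξ, giving ξ = 99.5 mol/s.
Outlet amounts (n = n₀ + ν ξ):
  D: 432 − 1(99.5) = 332.5
  B: 411 − 2(99.5) = 212
  A: 0 + 1(99.5) = 99.5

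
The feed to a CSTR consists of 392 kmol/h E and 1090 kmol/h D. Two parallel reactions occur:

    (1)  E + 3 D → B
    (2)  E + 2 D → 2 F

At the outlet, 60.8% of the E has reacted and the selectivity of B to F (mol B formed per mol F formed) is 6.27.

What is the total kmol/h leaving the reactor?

Conversion of E: E consumed = 0.608 × 392 = 238.3 kmol/h = 1ξ₁ + 1ξ₂.
Selectivity: 1ξ₁ / (2ξ₂) = 6.27 → ξ₁ = 12.54 ξ₂.
Substitute: (1·12.54 + 1) ξ₂ = 238.3 → ξ₂ = 17.6 kmol/h, ξ₁ = 220.7 kmol/h.
Outlet amounts (n = n₀ + Σ ν·ξ):
  E: 392 − 1(220.7) − 1(17.6) = 153.7
  D: 1090 − 3(220.7) − 2(17.6) = 392.6
  B: 0 + 1(220.7) = 220.7
  F: 0 + 2(17.6) = 35.2
Total out = 153.7 + 392.6 + 220.7 + 35.2 = 802.2 kmol/h.

802 kmol/h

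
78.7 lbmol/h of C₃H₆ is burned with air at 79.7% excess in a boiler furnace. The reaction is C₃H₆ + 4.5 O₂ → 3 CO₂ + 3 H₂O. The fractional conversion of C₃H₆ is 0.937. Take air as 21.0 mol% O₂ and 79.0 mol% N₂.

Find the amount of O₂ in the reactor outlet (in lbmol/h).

Stoichiometric O₂ = 4.5 × 78.7 = 354.2 lbmol/h; O₂ fed = 354.2 × 1.797 = 636.4 lbmol/h.
N₂ fed = 636.4 × 79/21 = 2394 lbmol/h.
Fuel reacted = 0.937 × 78.7 → ξ = 73.74 lbmol/h.
Outlet (n = n₀ + ν ξ):
  C₃H₆: 78.7 − 1(73.74) = 4.958
  O₂: 636.4 − 4.5(73.74) = 304.6
  N₂: 2394 (inert)
  CO₂: 0 + 3(73.74) = 221.2
  H₂O: 0 + 3(73.74) = 221.2

305 lbmol/h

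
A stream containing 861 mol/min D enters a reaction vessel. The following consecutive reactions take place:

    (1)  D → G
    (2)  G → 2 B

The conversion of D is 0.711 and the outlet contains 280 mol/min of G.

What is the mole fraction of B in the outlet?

Conversion of D: D consumed = 1ξ₁ = 0.711 × 861 → ξ₁ = 612.2 mol/min.
G balance: n_G = 0 + 1ξ₁ − 1ξ₂ = 280 → ξ₂ = (1·612.2 − 280)/1 = 332.2 mol/min.
Outlet amounts (n = n₀ + Σ ν·ξ):
  D: 861 − 1(612.2) = 248.8
  G: 0 + 1(612.2) − 1(332.2) = 280
  B: 0 + 2(332.2) = 664.3
Total out = 1193 mol/min; y_B = 664.3 / 1193 = 0.5568.

0.557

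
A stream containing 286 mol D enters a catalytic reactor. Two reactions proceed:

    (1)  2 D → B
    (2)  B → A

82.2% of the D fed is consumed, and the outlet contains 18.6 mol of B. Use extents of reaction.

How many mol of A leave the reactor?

98.9 mol

Conversion of D: D consumed = 2ξ₁ = 0.822 × 286 → ξ₁ = 117.5 mol.
B balance: n_B = 0 + 1ξ₁ − 1ξ₂ = 18.6 → ξ₂ = (1·117.5 − 18.6)/1 = 98.95 mol.
Outlet amounts (n = n₀ + Σ ν·ξ):
  D: 286 − 2(117.5) = 50.91
  B: 0 + 1(117.5) − 1(98.95) = 18.6
  A: 0 + 1(98.95) = 98.95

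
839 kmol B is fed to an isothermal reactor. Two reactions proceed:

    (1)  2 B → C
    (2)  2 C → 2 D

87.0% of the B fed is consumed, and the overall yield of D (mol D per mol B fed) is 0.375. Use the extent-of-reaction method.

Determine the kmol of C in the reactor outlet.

Conversion of B: B consumed = 2ξ₁ = 0.87 × 839 → ξ₁ = 365 kmol.
Yield of D: 2ξ₂ / 839 = 0.375 → ξ₂ = 157.3 kmol.
Outlet amounts (n = n₀ + Σ ν·ξ):
  B: 839 − 2(365) = 109.1
  C: 0 + 1(365) − 2(157.3) = 50.34
  D: 0 + 2(157.3) = 314.6

50.3 kmol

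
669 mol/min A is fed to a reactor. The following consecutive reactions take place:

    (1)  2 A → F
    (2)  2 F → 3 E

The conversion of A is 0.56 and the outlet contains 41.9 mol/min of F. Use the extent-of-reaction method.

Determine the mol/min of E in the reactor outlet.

218 mol/min

Conversion of A: A consumed = 2ξ₁ = 0.56 × 669 → ξ₁ = 187.3 mol/min.
F balance: n_F = 0 + 1ξ₁ − 2ξ₂ = 41.9 → ξ₂ = (1·187.3 − 41.9)/2 = 72.71 mol/min.
Outlet amounts (n = n₀ + Σ ν·ξ):
  A: 669 − 2(187.3) = 294.4
  F: 0 + 1(187.3) − 2(72.71) = 41.9
  E: 0 + 3(72.71) = 218.1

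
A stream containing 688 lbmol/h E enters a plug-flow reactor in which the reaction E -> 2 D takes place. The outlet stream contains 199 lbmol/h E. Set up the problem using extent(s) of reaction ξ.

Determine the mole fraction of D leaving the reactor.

For E: n = n₀ − 1ξ → 199 = 688 − 1ξ, giving ξ = 489 lbmol/h.
Outlet amounts (n = n₀ + ν ξ):
  E: 688 − 1(489) = 199
  D: 0 + 2(489) = 978
Total out = 1177 lbmol/h; y_D = 978 / 1177 = 0.8309.

0.831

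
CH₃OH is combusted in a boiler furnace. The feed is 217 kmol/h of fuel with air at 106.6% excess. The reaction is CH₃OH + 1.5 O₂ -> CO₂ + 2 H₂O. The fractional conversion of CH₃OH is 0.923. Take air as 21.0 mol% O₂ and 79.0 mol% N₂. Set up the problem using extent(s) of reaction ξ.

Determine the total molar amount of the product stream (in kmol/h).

Stoichiometric O₂ = 1.5 × 217 = 325.5 kmol/h; O₂ fed = 325.5 × 2.066 = 672.5 kmol/h.
N₂ fed = 672.5 × 79/21 = 2530 kmol/h.
Fuel reacted = 0.923 × 217 → ξ = 200.3 kmol/h.
Outlet (n = n₀ + ν ξ):
  CH₃OH: 217 − 1(200.3) = 16.71
  O₂: 672.5 − 1.5(200.3) = 372
  N₂: 2530 (inert)
  CO₂: 0 + 1(200.3) = 200.3
  H₂O: 0 + 2(200.3) = 400.6
Total out = 16.71 + 372 + 2530 + 200.3 + 400.6 = 3519 kmol/h.

3520 kmol/h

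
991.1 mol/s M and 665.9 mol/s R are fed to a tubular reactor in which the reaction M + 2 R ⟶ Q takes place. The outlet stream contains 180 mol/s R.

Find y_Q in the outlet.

0.207

For R: n = n₀ − 2ξ → 180 = 665.9 − 2ξ, giving ξ = 242.9 mol/s.
Outlet amounts (n = n₀ + ν ξ):
  M: 991.1 − 1(242.9) = 748.2
  R: 665.9 − 2(242.9) = 180
  Q: 0 + 1(242.9) = 242.9
Total out = 1171 mol/s; y_Q = 242.9 / 1171 = 0.2075.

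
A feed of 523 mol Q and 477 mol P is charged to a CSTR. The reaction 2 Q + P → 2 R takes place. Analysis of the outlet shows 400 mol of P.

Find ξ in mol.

For P: n = n₀ − 1ξ → 400 = 477 − 1ξ, giving ξ = 77 mol.
Outlet amounts (n = n₀ + ν ξ):
  Q: 523 − 2(77) = 369
  P: 477 − 1(77) = 400
  R: 0 + 2(77) = 154

ξ = 77 mol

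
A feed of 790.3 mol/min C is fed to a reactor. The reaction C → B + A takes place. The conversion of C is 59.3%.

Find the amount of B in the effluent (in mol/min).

C reacted = 0.593 × 790.3 = 468.6 mol/min; ν_C = −1, so ξ = 468.6/1 = 468.6 mol/min.
Outlet amounts (n = n₀ + ν ξ):
  C: 790.3 − 1(468.6) = 321.7
  B: 0 + 1(468.6) = 468.6
  A: 0 + 1(468.6) = 468.6

469 mol/min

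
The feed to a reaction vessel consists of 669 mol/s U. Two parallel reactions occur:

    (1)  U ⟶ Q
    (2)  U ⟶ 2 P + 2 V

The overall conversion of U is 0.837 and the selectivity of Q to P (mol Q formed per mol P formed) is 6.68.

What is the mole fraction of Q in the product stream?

Conversion of U: U consumed = 0.837 × 669 = 560 mol/s = 1ξ₁ + 1ξ₂.
Selectivity: 1ξ₁ / (2ξ₂) = 6.68 → ξ₁ = 13.36 ξ₂.
Substitute: (1·13.36 + 1) ξ₂ = 560 → ξ₂ = 38.99 mol/s, ξ₁ = 521 mol/s.
Outlet amounts (n = n₀ + Σ ν·ξ):
  U: 669 − 1(521) − 1(38.99) = 109
  Q: 0 + 1(521) = 521
  P: 0 + 2(38.99) = 77.99
  V: 0 + 2(38.99) = 77.99
Total out = 786 mol/s; y_Q = 521 / 786 = 0.6628.

0.663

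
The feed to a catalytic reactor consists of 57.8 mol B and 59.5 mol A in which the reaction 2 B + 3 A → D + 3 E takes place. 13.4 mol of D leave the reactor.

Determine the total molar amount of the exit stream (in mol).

104 mol

For D: n = n₀ + 1ξ → 13.4 = 0 + 1ξ, giving ξ = 13.4 mol.
Outlet amounts (n = n₀ + ν ξ):
  B: 57.8 − 2(13.4) = 31
  A: 59.5 − 3(13.4) = 19.3
  D: 0 + 1(13.4) = 13.4
  E: 0 + 3(13.4) = 40.2
Total out = 31 + 19.3 + 13.4 + 40.2 = 103.9 mol.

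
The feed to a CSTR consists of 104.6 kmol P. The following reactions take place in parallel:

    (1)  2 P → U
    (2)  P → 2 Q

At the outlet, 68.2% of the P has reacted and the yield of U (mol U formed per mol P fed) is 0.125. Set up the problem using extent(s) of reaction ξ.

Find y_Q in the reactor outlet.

Yield of U: 1ξ₁ / 104.6 = 0.125 → ξ₁ = 13.07 kmol.
Conversion of P: 2ξ₁ + 1ξ₂ = 0.682 × 104.6 = 71.34 → ξ₂ = 45.19 kmol.
Outlet amounts (n = n₀ + Σ ν·ξ):
  P: 104.6 − 2(13.07) − 1(45.19) = 33.26
  U: 0 + 1(13.07) = 13.07
  Q: 0 + 2(45.19) = 90.37
Total out = 136.7 kmol; y_Q = 90.37 / 136.7 = 0.6611.

0.661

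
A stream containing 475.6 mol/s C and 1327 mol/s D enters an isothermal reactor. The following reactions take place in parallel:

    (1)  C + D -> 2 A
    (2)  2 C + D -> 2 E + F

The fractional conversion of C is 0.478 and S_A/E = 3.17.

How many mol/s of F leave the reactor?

44 mol/s

Conversion of C: C consumed = 0.478 × 475.6 = 227.3 mol/s = 1ξ₁ + 2ξ₂.
Selectivity: 2ξ₁ / (2ξ₂) = 3.17 → ξ₁ = 3.17 ξ₂.
Substitute: (1·3.17 + 2) ξ₂ = 227.3 → ξ₂ = 43.97 mol/s, ξ₁ = 139.4 mol/s.
Outlet amounts (n = n₀ + Σ ν·ξ):
  C: 475.6 − 1(139.4) − 2(43.97) = 248.3
  D: 1327 − 1(139.4) − 1(43.97) = 1144
  A: 0 + 2(139.4) = 278.8
  E: 0 + 2(43.97) = 87.94
  F: 0 + 1(43.97) = 43.97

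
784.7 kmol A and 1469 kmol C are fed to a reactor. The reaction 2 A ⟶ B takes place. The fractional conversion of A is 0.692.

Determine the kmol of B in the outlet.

A reacted = 0.692 × 784.7 = 543 kmol; ν_A = −2, so ξ = 543/2 = 271.5 kmol.
Outlet amounts (n = n₀ + ν ξ):
  A: 784.7 − 2(271.5) = 241.7
  B: 0 + 1(271.5) = 271.5
  C: 1469 (inert)

272 kmol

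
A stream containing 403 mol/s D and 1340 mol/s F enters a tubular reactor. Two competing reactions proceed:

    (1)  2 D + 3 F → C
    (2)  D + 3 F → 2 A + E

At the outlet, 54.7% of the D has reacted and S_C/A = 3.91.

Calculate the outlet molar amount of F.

989 mol/s

Conversion of D: D consumed = 0.547 × 403 = 220.4 mol/s = 2ξ₁ + 1ξ₂.
Selectivity: 1ξ₁ / (2ξ₂) = 3.91 → ξ₁ = 7.82 ξ₂.
Substitute: (2·7.82 + 1) ξ₂ = 220.4 → ξ₂ = 13.25 mol/s, ξ₁ = 103.6 mol/s.
Outlet amounts (n = n₀ + Σ ν·ξ):
  D: 403 − 2(103.6) − 1(13.25) = 182.6
  F: 1340 − 3(103.6) − 3(13.25) = 989.5
  C: 0 + 1(103.6) = 103.6
  A: 0 + 2(13.25) = 26.5
  E: 0 + 1(13.25) = 13.25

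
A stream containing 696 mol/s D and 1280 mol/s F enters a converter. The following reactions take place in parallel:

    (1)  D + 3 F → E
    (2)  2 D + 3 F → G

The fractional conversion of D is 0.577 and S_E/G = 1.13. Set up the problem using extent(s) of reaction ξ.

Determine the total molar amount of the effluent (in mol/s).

1030 mol/s

Conversion of D: D consumed = 0.577 × 696 = 401.6 mol/s = 1ξ₁ + 2ξ₂.
Selectivity: 1ξ₁ / (1ξ₂) = 1.13 → ξ₁ = 1.13 ξ₂.
Substitute: (1·1.13 + 2) ξ₂ = 401.6 → ξ₂ = 128.3 mol/s, ξ₁ = 145 mol/s.
Outlet amounts (n = n₀ + Σ ν·ξ):
  D: 696 − 1(145) − 2(128.3) = 294.4
  F: 1280 − 3(145) − 3(128.3) = 460.1
  E: 0 + 1(145) = 145
  G: 0 + 1(128.3) = 128.3
Total out = 294.4 + 460.1 + 145 + 128.3 = 1028 mol/s.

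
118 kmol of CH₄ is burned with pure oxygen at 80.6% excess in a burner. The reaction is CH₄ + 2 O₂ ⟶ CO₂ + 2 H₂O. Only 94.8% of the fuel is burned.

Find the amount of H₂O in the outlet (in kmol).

Stoichiometric O₂ = 2 × 118 = 236 kmol; O₂ fed = 236 × 1.806 = 426.2 kmol.
Fuel reacted = 0.948 × 118 → ξ = 111.9 kmol.
Outlet (n = n₀ + ν ξ):
  CH₄: 118 − 1(111.9) = 6.136
  O₂: 426.2 − 2(111.9) = 202.5
  CO₂: 0 + 1(111.9) = 111.9
  H₂O: 0 + 2(111.9) = 223.7

224 kmol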